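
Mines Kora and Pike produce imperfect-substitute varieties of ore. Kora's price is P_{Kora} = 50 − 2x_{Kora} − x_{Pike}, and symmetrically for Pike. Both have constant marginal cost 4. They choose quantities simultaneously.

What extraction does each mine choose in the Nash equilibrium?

Mine Kora's profit: π = x_{Kora}(50 − 2x_{Kora} − x_{Pike}) − 4x_{Kora}.
∂π/∂x_{Kora} = 46 − 4x_{Kora} − x_{Pike} = 0 ⇒ x_{Kora} = 11.5 − 0.25x_{Pike}.
By symmetry x_{Pike} = x_{Kora}; substituting into the reaction function, 1.25x_{Kora} = 11.5 and x_{Kora} = 9.2.

9.2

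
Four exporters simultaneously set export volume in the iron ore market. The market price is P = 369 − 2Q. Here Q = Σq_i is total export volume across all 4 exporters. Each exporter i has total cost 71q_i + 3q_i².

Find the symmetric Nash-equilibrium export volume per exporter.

A representative exporter's profit is π_i = q_i(369 − 2Q) − 71q_i − 3q_i², with Q = q_i + Σ_{j≠i} q_j.
First-order condition: 298 − 10q_i − 2Σ_{j≠i} q_j = 0.
In a symmetric equilibrium every exporter chooses the same q, so Σ_{j≠i} q_j = 3q. The condition becomes 298 − 16q = 0, giving q = 298/16 = 18.625.

18.625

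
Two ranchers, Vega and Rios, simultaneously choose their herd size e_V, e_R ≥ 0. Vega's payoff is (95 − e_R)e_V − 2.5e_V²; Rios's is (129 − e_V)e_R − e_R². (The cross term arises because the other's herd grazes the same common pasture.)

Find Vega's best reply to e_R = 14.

16.2

Expanding Vega's payoff: 95e_V − e_Re_V − 2.5e_V².
∂π/∂e_V = 95 − e_R − 5e_V = 0, so e_V = 19 − 0.2e_R.
At e_R = 14: e_V = 19 − 0.2·14 = 16.2.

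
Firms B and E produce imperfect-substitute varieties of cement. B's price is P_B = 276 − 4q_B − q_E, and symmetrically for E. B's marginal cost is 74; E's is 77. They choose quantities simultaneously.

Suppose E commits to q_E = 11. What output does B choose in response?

23.875

Firm B's profit: π = q_B(276 − 4q_B − q_E) − 74q_B.
∂π/∂q_B = 202 − 8q_B − q_E = 0 ⇒ q_B = 25.25 − 0.125q_E.
At q_E = 11: q_B = 25.25 − 0.125·11 = 23.875.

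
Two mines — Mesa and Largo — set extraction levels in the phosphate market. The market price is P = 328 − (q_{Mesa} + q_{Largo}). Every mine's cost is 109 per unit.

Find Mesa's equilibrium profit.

Mine Mesa's profit: π = q_{Mesa}(328 − (q_{Mesa} + q_{Largo})) − 109q_{Mesa}.
∂π/∂q_{Mesa} = 219 − 2q_{Mesa} − q_{Largo} = 0, so q_{Mesa} = 109.5 − 0.5q_{Largo}.
By symmetry q_{Largo} = q_{Mesa}; substituting into the reaction function, 1.5q_{Mesa} = 109.5 and q_{Mesa} = 73.
Price P = 328 − 146 = 182.
Mesa's profit: (182 − 109)·73 = 5329.

5329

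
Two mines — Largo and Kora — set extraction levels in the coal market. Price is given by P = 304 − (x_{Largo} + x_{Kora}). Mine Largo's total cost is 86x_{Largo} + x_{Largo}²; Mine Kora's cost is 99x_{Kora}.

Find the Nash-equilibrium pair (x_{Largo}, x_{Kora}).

33, 86

Mine Largo's profit: π = x_{Largo}(304 − (x_{Largo} + x_{Kora})) − 86x_{Largo} − x_{Largo}².
∂π/∂x_{Largo} = 218 − 4x_{Largo} − x_{Kora} = 0, so x_{Largo} = 54.5 − 0.25x_{Kora}.
For Kora: ∂π/∂x_{Kora} = 205 − 2x_{Kora} − x_{Largo} = 0 ⇒ x_{Kora} = 102.5 − 0.5x_{Largo}.
Substituting the second reaction function into the first: x_{Largo} = 54.5 − 0.25(102.5 − 0.5x_{Largo}), which gives 0.875x_{Largo} = 28.875 ⇒ x_{Largo} = 33.
Then x_{Kora} = 102.5 − 0.5·33 = 86.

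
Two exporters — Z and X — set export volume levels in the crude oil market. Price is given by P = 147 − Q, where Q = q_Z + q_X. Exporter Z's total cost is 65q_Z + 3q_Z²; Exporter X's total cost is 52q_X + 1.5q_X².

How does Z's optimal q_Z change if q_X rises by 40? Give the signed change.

-5

Exporter Z's profit: π = q_Z(147 − (q_Z + q_X)) − 65q_Z − 3q_Z².
∂π/∂q_Z = 82 − 8q_Z − q_X = 0, so q_Z = 10.25 − 0.125q_X.
The reaction-function slope is −0.125, so a 40-unit rise in q_X moves q_Z by −0.125 × 40 = −5. Z's best response falls — the actions are strategic substitutes.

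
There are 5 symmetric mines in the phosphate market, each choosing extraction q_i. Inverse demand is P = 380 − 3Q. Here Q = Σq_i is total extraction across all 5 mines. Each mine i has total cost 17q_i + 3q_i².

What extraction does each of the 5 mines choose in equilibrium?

15.125

A representative mine's profit is π_i = q_i(380 − 3Q) − 17q_i − 3q_i², with Q = q_i + Σ_{j≠i} q_j.
First-order condition: 363 − 12q_i − 3Σ_{j≠i} q_j = 0.
Imposing symmetry (q_j = q for all j) turns Σ_{j≠i} q_j into 4q, so 363 = 24q and q = 15.125.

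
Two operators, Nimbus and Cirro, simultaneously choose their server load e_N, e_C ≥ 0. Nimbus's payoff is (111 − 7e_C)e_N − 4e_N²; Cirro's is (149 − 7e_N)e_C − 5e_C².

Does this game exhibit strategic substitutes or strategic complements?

Expanding Nimbus's payoff: 111e_N − 7e_Ce_N − 4e_N².
∂π/∂e_N = 111 − 7e_C − 8e_N = 0, so e_N = 13.875 − 0.875e_C.
The best-response slope de_N/de_C = −0.875 < 0: the reaction function is downward-sloping, so the choices are strategic substitutes.

strategic substitutes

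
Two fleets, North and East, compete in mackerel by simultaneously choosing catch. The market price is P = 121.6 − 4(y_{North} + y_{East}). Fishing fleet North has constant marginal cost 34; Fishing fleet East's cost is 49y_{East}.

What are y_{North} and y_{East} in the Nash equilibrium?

Fishing fleet North's profit: π = y_{North}(121.6 − 4(y_{North} + y_{East})) − 34y_{North}.
∂π/∂y_{North} = 87.6 − 8y_{North} − 4y_{East} = 0, so y_{North} = 10.95 − 0.5y_{East}.
By the same steps for East: y_{East} = 9.075 − 0.5y_{North}.
Substituting the second reaction function into the first: y_{North} = 10.95 − 0.5(9.075 − 0.5y_{North}), which gives 0.75y_{North} = 6.4125 ⇒ y_{North} = 8.55.
Then y_{East} = 9.075 − 0.5·8.55 = 4.8.

8.55, 4.8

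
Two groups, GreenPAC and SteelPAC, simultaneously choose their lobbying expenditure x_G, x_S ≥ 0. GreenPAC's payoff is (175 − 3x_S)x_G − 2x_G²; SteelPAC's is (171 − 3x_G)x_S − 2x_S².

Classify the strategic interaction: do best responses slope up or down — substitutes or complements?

strategic substitutes

Expanding GreenPAC's payoff: 175x_G − 3x_Sx_G − 2x_G².
∂π/∂x_G = 175 − 3x_S − 4x_G = 0, so x_G = 43.75 − 0.75x_S.
The best-response slope dx_G/dx_S = −0.75 < 0: the reaction function is downward-sloping, so the choices are strategic substitutes.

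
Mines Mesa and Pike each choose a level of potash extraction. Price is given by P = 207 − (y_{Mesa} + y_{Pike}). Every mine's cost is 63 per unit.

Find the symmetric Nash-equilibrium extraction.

Mine Mesa's profit: π = y_{Mesa}(207 − (y_{Mesa} + y_{Pike})) − 63y_{Mesa}.
∂π/∂y_{Mesa} = 144 − 2y_{Mesa} − y_{Pike} = 0, so y_{Mesa} = 72 − 0.5y_{Pike}.
The game is symmetric, so in equilibrium y_{Pike} = y_{Mesa}: the reaction function gives 1.5y_{Mesa} = 72, hence y_{Mesa} = 48.

48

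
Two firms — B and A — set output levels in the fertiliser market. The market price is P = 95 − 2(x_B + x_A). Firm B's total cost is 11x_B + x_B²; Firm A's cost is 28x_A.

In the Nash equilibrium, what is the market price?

Firm B's profit: π = x_B(95 − 2(x_B + x_A)) − 11x_B − x_B².
∂π/∂x_B = 84 − 6x_B − 2x_A = 0, so x_B = 14 − (1/3)x_A.
For A: ∂π/∂x_A = 67 − 4x_A − 2x_B = 0 ⇒ x_A = 16.75 − 0.5x_B.
Solving the two reaction functions simultaneously: (1 − (−1/3)(−0.5))x_B = 14 − (1/3)·16.75, so (5/6)x_B = 101/12 and x_B = 10.1.
Then x_A = 16.75 − 0.5·10.1 = 11.7.
Equilibrium price: P = 95 − 2·21.8 = 51.4.

51.4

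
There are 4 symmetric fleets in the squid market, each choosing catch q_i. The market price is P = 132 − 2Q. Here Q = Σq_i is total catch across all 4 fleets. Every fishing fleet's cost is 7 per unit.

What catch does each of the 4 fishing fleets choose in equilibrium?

12.5

A representative fishing fleet's profit is π_i = q_i(132 − 2Q) − 7q_i, with Q = q_i + Σ_{j≠i} q_j.
First-order condition: 125 − 4q_i − 2Σ_{j≠i} q_j = 0.
Imposing symmetry (q_j = q for all j) turns Σ_{j≠i} q_j into 3q, so 125 = 10q and q = 12.5.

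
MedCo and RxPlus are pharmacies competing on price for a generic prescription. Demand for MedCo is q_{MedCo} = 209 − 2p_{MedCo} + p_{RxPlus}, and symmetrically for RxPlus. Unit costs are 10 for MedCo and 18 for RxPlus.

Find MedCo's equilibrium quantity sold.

MedCo's profit: π = (p_{MedCo} − 10)(209 − 2p_{MedCo} + p_{RxPlus}).
∂π/∂p_{MedCo} = 229 − 4p_{MedCo} + p_{RxPlus} = 0 ⇒ p_{MedCo} = 57.25 + 0.25p_{RxPlus}.
Similarly p_{RxPlus} = 61.25 + 0.25p_{MedCo}.
Plugging p_{RxPlus} into MedCo's best response: p_{MedCo} = 57.25 + 0.25(61.25 + 0.25p_{MedCo}) ⇒ 0.9375p_{MedCo} = 72.5625, so p_{MedCo} = 77.4.
Then p_{RxPlus} = 61.25 + 0.25·77.4 = 80.6.
q_{MedCo} = 209 − 2·77.4 + 80.6 = 134.8.

134.8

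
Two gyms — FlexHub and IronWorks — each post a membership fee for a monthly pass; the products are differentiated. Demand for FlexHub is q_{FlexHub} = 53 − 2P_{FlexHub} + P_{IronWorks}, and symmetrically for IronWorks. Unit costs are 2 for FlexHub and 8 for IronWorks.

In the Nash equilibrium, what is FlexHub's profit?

FlexHub's profit: π = (P_{FlexHub} − 2)(53 − 2P_{FlexHub} + P_{IronWorks}).
∂π/∂P_{FlexHub} = 57 − 4P_{FlexHub} + P_{IronWorks} = 0 ⇒ P_{FlexHub} = 14.25 + 0.25P_{IronWorks}.
Similarly P_{IronWorks} = 17.25 + 0.25P_{FlexHub}.
Substituting the second reaction function into the first: P_{FlexHub} = 14.25 + 0.25(17.25 + 0.25P_{FlexHub}), which gives 0.9375P_{FlexHub} = 18.5625 ⇒ P_{FlexHub} = 19.8.
Then P_{IronWorks} = 17.25 + 0.25·19.8 = 22.2.
q_{FlexHub} = 53 − 2·19.8 + 22.2 = 35.6.
Profit = (19.8 − 2)·35.6 = 633.68.

633.68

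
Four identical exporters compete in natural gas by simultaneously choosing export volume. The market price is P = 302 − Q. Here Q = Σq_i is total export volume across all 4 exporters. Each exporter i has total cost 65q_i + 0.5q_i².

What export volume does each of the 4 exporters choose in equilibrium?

39.5

A representative exporter's profit is π_i = q_i(302 − Q) − 65q_i − 0.5q_i², with Q = q_i + Σ_{j≠i} q_j.
First-order condition: 237 − 3q_i − Σ_{j≠i} q_j = 0.
With identical exporters, set every q_j = q: then 237 − 3q − 3q = 0, i.e. q = 237/6 = 39.5.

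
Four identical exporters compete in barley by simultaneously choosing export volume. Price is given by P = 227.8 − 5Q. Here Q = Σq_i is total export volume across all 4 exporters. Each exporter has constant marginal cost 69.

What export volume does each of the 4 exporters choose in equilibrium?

6.352

A representative exporter's profit is π_i = q_i(227.8 − 5Q) − 69q_i, with Q = q_i + Σ_{j≠i} q_j.
First-order condition: 158.8 − 10q_i − 5Σ_{j≠i} q_j = 0.
In a symmetric equilibrium every exporter chooses the same q, so Σ_{j≠i} q_j = 3q. The condition becomes 158.8 − 25q = 0, giving q = 158.8/25 = 6.352.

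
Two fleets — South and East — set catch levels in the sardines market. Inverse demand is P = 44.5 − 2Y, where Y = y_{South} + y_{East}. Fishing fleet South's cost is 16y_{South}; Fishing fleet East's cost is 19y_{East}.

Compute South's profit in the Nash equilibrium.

55.125

Fishing fleet South's profit: π = y_{South}(44.5 − 2(y_{South} + y_{East})) − 16y_{South}.
∂π/∂y_{South} = 28.5 − 4y_{South} − 2y_{East} = 0, so y_{South} = 7.125 − 0.5y_{East}.
By the same steps for East: y_{East} = 6.375 − 0.5y_{South}.
Solving the two reaction functions simultaneously: (1 − (−0.5)(−0.5))y_{South} = 7.125 − 0.5·6.375, so 0.75y_{South} = 3.9375 and y_{South} = 5.25.
Then y_{East} = 6.375 − 0.5·5.25 = 3.75.
Price P = 44.5 − 2·9 = 26.5.
South's profit: (26.5 − 16)·5.25 = 55.125.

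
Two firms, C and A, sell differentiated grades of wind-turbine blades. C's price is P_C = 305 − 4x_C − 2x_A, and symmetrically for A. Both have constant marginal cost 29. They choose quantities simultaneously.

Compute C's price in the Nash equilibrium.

139.4

Firm C's profit: π = x_C(305 − 4x_C − 2x_A) − 29x_C.
∂π/∂x_C = 276 − 8x_C − 2x_A = 0 ⇒ x_C = 34.5 − 0.25x_A.
By symmetry x_A = x_C; substituting into the reaction function, 1.25x_C = 34.5 and x_C = 27.6.
P_C = 305 − 4·27.6 − 2·27.6 = 139.4.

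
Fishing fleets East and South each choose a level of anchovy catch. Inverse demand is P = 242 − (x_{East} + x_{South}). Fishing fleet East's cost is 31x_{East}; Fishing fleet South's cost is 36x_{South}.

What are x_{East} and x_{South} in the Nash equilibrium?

Fishing fleet East's profit: π = x_{East}(242 − (x_{East} + x_{South})) − 31x_{East}.
∂π/∂x_{East} = 211 − 2x_{East} − x_{South} = 0, so x_{East} = 105.5 − 0.5x_{South}.
By the same steps for South: x_{South} = 103 − 0.5x_{East}.
Substituting the second reaction function into the first: x_{East} = 105.5 − 0.5(103 − 0.5x_{East}), which gives 0.75x_{East} = 54 ⇒ x_{East} = 72.
Then x_{South} = 103 − 0.5·72 = 67.

72, 67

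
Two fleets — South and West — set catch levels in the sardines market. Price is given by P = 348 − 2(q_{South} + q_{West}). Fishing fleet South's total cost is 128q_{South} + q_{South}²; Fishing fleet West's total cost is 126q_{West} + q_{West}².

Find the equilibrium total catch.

Fishing fleet South's profit: π = q_{South}(348 − 2(q_{South} + q_{West})) − 128q_{South} − q_{South}².
∂π/∂q_{South} = 220 − 6q_{South} − 2q_{West} = 0, so q_{South} = 110/3 − (1/3)q_{West}.
By the same steps for West: q_{West} = 37 − (1/3)q_{South}.
Substituting the second reaction function into the first: q_{South} = 110/3 − (1/3)(37 − (1/3)q_{South}), which gives (8/9)q_{South} = 73/3 ⇒ q_{South} = 27.375.
Then q_{West} = 37 − (1/3)·27.375 = 27.875.
Total catch: 27.375 + 27.875 = 55.25.

55.25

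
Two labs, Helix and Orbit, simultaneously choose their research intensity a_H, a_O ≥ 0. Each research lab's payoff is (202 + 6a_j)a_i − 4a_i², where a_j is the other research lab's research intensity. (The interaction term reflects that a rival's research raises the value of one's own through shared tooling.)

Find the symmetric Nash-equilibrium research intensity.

101

Helix's payoff is (202 + 6a_O)a_H − 4a_H².
∂π/∂a_H = 202 + 6a_O − 8a_H = 0, so a_H = 25.25 + 0.75a_O.
By symmetry a_O = a_H; substituting into the reaction function, 0.25a_H = 25.25 and a_H = 101.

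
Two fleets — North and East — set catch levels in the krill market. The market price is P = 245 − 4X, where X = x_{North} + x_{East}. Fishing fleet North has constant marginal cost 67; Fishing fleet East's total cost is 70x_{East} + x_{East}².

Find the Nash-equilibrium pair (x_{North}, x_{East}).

16.875, 10.75

Fishing fleet North's profit: π = x_{North}(245 − 4(x_{North} + x_{East})) − 67x_{North}.
∂π/∂x_{North} = 178 − 8x_{North} − 4x_{East} = 0, so x_{North} = 22.25 − 0.5x_{East}.
For East: ∂π/∂x_{East} = 175 − 10x_{East} − 4x_{North} = 0 ⇒ x_{East} = 17.5 − 0.4x_{North}.
Solving the two reaction functions simultaneously: (1 − (−0.5)(−0.4))x_{North} = 22.25 − 0.5·17.5, so 0.8x_{North} = 13.5 and x_{North} = 16.875.
Then x_{East} = 17.5 − 0.4·16.875 = 10.75.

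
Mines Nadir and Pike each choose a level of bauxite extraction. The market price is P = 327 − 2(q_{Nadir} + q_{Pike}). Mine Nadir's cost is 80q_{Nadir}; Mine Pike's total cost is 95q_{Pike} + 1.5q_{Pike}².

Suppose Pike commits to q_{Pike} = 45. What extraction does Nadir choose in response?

Mine Nadir's profit: π = q_{Nadir}(327 − 2(q_{Nadir} + q_{Pike})) − 80q_{Nadir}.
∂π/∂q_{Nadir} = 247 − 4q_{Nadir} − 2q_{Pike} = 0, so q_{Nadir} = 61.75 − 0.5q_{Pike}.
At q_{Pike} = 45: q_{Nadir} = 61.75 − 0.5·45 = 39.25.

39.25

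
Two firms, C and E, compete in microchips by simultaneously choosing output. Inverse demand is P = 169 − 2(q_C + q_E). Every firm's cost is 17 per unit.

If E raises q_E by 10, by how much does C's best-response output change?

-5

Firm C's profit: π = q_C(169 − 2(q_C + q_E)) − 17q_C.
∂π/∂q_C = 152 − 4q_C − 2q_E = 0, so q_C = 38 − 0.5q_E.
The reaction-function slope is −0.5, so a 10-unit rise in q_E moves q_C by −0.5 × 10 = −5. C's best response falls — the actions are strategic substitutes.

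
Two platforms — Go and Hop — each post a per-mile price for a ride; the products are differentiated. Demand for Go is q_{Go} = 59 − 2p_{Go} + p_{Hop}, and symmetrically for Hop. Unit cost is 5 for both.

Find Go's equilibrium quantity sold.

36

Go's profit: π = (p_{Go} − 5)(59 − 2p_{Go} + p_{Hop}).
∂π/∂p_{Go} = 69 − 4p_{Go} + p_{Hop} = 0 ⇒ p_{Go} = 17.25 + 0.25p_{Hop}.
By symmetry p_{Hop} = p_{Go}; substituting into the reaction function, 0.75p_{Go} = 17.25 and p_{Go} = 23.
q_{Go} = 59 − 2·23 + 23 = 36.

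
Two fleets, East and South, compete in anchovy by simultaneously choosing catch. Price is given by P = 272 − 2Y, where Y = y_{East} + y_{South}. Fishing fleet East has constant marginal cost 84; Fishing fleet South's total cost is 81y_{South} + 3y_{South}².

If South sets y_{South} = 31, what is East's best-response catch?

Fishing fleet East's profit: π = y_{East}(272 − 2(y_{East} + y_{South})) − 84y_{East}.
∂π/∂y_{East} = 188 − 4y_{East} − 2y_{South} = 0, so y_{East} = 47 − 0.5y_{South}.
At y_{South} = 31: y_{East} = 47 − 0.5·31 = 31.5.

31.5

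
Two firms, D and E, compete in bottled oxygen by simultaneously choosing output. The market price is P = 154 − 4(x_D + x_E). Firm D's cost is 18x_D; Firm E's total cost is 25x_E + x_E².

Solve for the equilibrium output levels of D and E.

Firm D's profit: π = x_D(154 − 4(x_D + x_E)) − 18x_D.
∂π/∂x_D = 136 − 8x_D − 4x_E = 0, so x_D = 17 − 0.5x_E.
For E: ∂π/∂x_E = 129 − 10x_E − 4x_D = 0 ⇒ x_E = 12.9 − 0.4x_D.
Substituting the second reaction function into the first: x_D = 17 − 0.5(12.9 − 0.4x_D), which gives 0.8x_D = 10.55 ⇒ x_D = 13.1875.
Then x_E = 12.9 − 0.4·13.1875 = 7.625.

13.1875, 7.625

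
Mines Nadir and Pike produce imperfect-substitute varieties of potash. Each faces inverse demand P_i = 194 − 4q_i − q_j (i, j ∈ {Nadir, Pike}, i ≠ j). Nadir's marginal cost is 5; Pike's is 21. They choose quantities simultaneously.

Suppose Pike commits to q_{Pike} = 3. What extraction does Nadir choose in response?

23.25

Mine Nadir's profit: π = q_{Nadir}(194 − 4q_{Nadir} − q_{Pike}) − 5q_{Nadir}.
∂π/∂q_{Nadir} = 189 − 8q_{Nadir} − q_{Pike} = 0 ⇒ q_{Nadir} = 23.625 − 0.125q_{Pike}.
At q_{Pike} = 3: q_{Nadir} = 23.625 − 0.125·3 = 23.25.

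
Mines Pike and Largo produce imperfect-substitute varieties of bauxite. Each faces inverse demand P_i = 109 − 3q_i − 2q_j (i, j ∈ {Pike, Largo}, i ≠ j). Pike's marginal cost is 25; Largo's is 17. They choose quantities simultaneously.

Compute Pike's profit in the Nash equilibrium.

Mine Pike's profit: π = q_{Pike}(109 − 3q_{Pike} − 2q_{Largo}) − 25q_{Pike}.
∂π/∂q_{Pike} = 84 − 6q_{Pike} − 2q_{Largo} = 0 ⇒ q_{Pike} = 14 − (1/3)q_{Largo}.
Similarly q_{Largo} = 46/3 − (1/3)q_{Pike}.
Plugging q_{Largo} into Pike's best response: q_{Pike} = 14 − (1/3)(46/3 − (1/3)q_{Pike}) ⇒ (8/9)q_{Pike} = 80/9, so q_{Pike} = 10.
Then q_{Largo} = 46/3 − (1/3)·10 = 12.
P_{Pike} = 109 − 3·10 − 2·12 = 55.
Profit = (55 − 25)·10 = 300.

300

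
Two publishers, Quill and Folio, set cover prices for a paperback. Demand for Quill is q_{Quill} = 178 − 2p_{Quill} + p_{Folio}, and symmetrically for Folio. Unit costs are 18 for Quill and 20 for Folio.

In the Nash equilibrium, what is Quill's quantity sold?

107.2

Quill's profit: π = (p_{Quill} − 18)(178 − 2p_{Quill} + p_{Folio}).
∂π/∂p_{Quill} = 214 − 4p_{Quill} + p_{Folio} = 0 ⇒ p_{Quill} = 53.5 + 0.25p_{Folio}.
Similarly p_{Folio} = 54.5 + 0.25p_{Quill}.
Solving the two reaction functions simultaneously: (1 − (0.25)(0.25))p_{Quill} = 53.5 + 0.25·54.5, so 0.9375p_{Quill} = 67.125 and p_{Quill} = 71.6.
Then p_{Folio} = 54.5 + 0.25·71.6 = 72.4.
q_{Quill} = 178 − 2·71.6 + 72.4 = 107.2.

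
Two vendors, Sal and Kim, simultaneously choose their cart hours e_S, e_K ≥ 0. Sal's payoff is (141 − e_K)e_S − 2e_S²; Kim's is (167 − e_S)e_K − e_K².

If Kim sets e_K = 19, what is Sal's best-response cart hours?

30.5

Expanding Sal's payoff: 141e_S − e_Ke_S − 2e_S².
∂π/∂e_S = 141 − e_K − 4e_S = 0, so e_S = 35.25 − 0.25e_K.
At e_K = 19: e_S = 35.25 − 0.25·19 = 30.5.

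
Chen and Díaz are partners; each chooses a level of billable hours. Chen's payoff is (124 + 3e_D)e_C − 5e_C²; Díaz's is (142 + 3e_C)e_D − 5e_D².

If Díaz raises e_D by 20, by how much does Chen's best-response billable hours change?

6

Expanding Chen's payoff: 124e_C + 3e_De_C − 5e_C².
∂π/∂e_C = 124 + 3e_D − 10e_C = 0, so e_C = 12.4 + 0.3e_D.
The reaction-function slope is 0.3, so a 20-unit rise in e_D moves e_C by 0.3 × 20 = 6. Chen's best response rises — the actions are strategic complements.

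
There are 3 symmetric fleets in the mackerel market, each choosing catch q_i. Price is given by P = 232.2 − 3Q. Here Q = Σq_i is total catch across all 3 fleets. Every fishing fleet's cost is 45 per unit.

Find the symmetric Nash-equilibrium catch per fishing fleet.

A representative fishing fleet's profit is π_i = q_i(232.2 − 3Q) − 45q_i, with Q = q_i + Σ_{j≠i} q_j.
First-order condition: 187.2 − 6q_i − 3Σ_{j≠i} q_j = 0.
In a symmetric equilibrium every fishing fleet chooses the same q, so Σ_{j≠i} q_j = 2q. The condition becomes 187.2 − 12q = 0, giving q = 187.2/12 = 15.6.

15.6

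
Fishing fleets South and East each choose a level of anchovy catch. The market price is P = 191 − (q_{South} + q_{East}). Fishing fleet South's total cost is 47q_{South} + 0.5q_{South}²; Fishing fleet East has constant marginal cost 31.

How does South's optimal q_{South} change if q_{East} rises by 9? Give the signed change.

Fishing fleet South's profit: π = q_{South}(191 − (q_{South} + q_{East})) − 47q_{South} − 0.5q_{South}².
∂π/∂q_{South} = 144 − 3q_{South} − q_{East} = 0, so q_{South} = 48 − (1/3)q_{East}.
The reaction-function slope is −1/3, so a 9-unit rise in q_{East} moves q_{South} by −1/3 × 9 = −3. South's best response falls — the actions are strategic substitutes.

-3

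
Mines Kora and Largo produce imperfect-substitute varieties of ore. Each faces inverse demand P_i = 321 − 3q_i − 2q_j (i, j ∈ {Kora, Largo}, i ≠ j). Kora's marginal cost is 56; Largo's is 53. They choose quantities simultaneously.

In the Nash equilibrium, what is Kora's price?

154.8125

Mine Kora's profit: π = q_{Kora}(321 − 3q_{Kora} − 2q_{Largo}) − 56q_{Kora}.
∂π/∂q_{Kora} = 265 − 6q_{Kora} − 2q_{Largo} = 0 ⇒ q_{Kora} = 265/6 − (1/3)q_{Largo}.
Similarly q_{Largo} = 134/3 − (1/3)q_{Kora}.
Solving the two reaction functions simultaneously: (1 − (−1/3)(−1/3))q_{Kora} = 265/6 − (1/3)·(134/3), so (8/9)q_{Kora} = 527/18 and q_{Kora} = 32.9375.
Then q_{Largo} = 134/3 − (1/3)·32.9375 = 33.6875.
P_{Kora} = 321 − 3·32.9375 − 2·33.6875 = 154.8125.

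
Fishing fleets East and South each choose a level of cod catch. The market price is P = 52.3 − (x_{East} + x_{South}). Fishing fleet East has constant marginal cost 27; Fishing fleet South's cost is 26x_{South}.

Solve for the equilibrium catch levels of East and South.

8.1, 9.1

Fishing fleet East's profit: π = x_{East}(52.3 − (x_{East} + x_{South})) − 27x_{East}.
∂π/∂x_{East} = 25.3 − 2x_{East} − x_{South} = 0, so x_{East} = 12.65 − 0.5x_{South}.
By the same steps for South: x_{South} = 13.15 − 0.5x_{East}.
Solving the two reaction functions simultaneously: (1 − (−0.5)(−0.5))x_{East} = 12.65 − 0.5·13.15, so 0.75x_{East} = 6.075 and x_{East} = 8.1.
Then x_{South} = 13.15 − 0.5·8.1 = 9.1.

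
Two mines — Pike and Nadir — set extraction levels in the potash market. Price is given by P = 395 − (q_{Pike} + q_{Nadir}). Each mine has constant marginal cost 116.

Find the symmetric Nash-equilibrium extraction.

Mine Pike's profit: π = q_{Pike}(395 − (q_{Pike} + q_{Nadir})) − 116q_{Pike}.
∂π/∂q_{Pike} = 279 − 2q_{Pike} − q_{Nadir} = 0, so q_{Pike} = 139.5 − 0.5q_{Nadir}.
Setting q_{Pike} = q_{Nadir} in the reaction function: q_{Pike} = 139.5 − 0.5q_{Pike}, so q_{Pike} = 139.5 / 1.5 = 93.

93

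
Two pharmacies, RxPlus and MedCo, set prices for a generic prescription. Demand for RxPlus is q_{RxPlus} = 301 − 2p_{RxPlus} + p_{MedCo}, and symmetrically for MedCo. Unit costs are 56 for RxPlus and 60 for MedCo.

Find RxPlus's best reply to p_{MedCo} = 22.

108.75

RxPlus's profit: π = (p_{RxPlus} − 56)(301 − 2p_{RxPlus} + p_{MedCo}).
∂π/∂p_{RxPlus} = 413 − 4p_{RxPlus} + p_{MedCo} = 0 ⇒ p_{RxPlus} = 103.25 + 0.25p_{MedCo}.
At p_{MedCo} = 22: p_{RxPlus} = 103.25 + 0.25·22 = 108.75.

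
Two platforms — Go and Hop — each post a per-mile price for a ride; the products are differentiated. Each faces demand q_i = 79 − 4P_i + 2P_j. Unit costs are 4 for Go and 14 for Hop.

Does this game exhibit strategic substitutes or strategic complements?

strategic complements

Go's profit: π = (P_{Go} − 4)(79 − 4P_{Go} + 2P_{Hop}).
∂π/∂P_{Go} = 95 − 8P_{Go} + 2P_{Hop} = 0 ⇒ P_{Go} = 11.875 + 0.25P_{Hop}.
The best-response slope dP_{Go}/dP_{Hop} = 0.25 > 0: the reaction function is upward-sloping, so the choices are strategic complements.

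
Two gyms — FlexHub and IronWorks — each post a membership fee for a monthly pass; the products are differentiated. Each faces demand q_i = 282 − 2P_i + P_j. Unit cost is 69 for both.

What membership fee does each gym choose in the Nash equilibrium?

FlexHub's profit: π = (P_{FlexHub} − 69)(282 − 2P_{FlexHub} + P_{IronWorks}).
∂π/∂P_{FlexHub} = 420 − 4P_{FlexHub} + P_{IronWorks} = 0 ⇒ P_{FlexHub} = 105 + 0.25P_{IronWorks}.
The game is symmetric, so in equilibrium P_{IronWorks} = P_{FlexHub}: the reaction function gives 0.75P_{FlexHub} = 105, hence P_{FlexHub} = 140.

140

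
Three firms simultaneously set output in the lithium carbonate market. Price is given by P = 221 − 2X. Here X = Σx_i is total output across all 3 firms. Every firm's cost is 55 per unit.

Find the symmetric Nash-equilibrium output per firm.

20.75

A representative firm's profit is π_i = x_i(221 − 2X) − 55x_i, with X = x_i + Σ_{j≠i} x_j.
First-order condition: 166 − 4x_i − 2Σ_{j≠i} x_j = 0.
In a symmetric equilibrium every firm chooses the same x, so Σ_{j≠i} x_j = 2x. The condition becomes 166 − 8x = 0, giving x = 166/8 = 20.75.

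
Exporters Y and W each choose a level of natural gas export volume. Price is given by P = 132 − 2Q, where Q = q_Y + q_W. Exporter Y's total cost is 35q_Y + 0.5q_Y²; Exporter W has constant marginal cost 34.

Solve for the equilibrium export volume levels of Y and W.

12, 18.5

Exporter Y's profit: π = q_Y(132 − 2(q_Y + q_W)) − 35q_Y − 0.5q_Y².
∂π/∂q_Y = 97 − 5q_Y − 2q_W = 0, so q_Y = 19.4 − 0.4q_W.
For W: ∂π/∂q_W = 98 − 4q_W − 2q_Y = 0 ⇒ q_W = 24.5 − 0.5q_Y.
Plugging q_W into Y's best response: q_Y = 19.4 − 0.4(24.5 − 0.5q_Y) ⇒ 0.8q_Y = 9.6, so q_Y = 12.
Then q_W = 24.5 − 0.5·12 = 18.5.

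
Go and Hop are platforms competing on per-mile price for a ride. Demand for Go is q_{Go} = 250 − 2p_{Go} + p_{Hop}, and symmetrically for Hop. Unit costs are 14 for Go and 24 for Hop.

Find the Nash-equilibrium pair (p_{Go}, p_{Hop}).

94, 98

Go's profit: π = (p_{Go} − 14)(250 − 2p_{Go} + p_{Hop}).
∂π/∂p_{Go} = 278 − 4p_{Go} + p_{Hop} = 0 ⇒ p_{Go} = 69.5 + 0.25p_{Hop}.
Similarly p_{Hop} = 74.5 + 0.25p_{Go}.
Substituting the second reaction function into the first: p_{Go} = 69.5 + 0.25(74.5 + 0.25p_{Go}), which gives 0.9375p_{Go} = 88.125 ⇒ p_{Go} = 94.
Then p_{Hop} = 74.5 + 0.25·94 = 98.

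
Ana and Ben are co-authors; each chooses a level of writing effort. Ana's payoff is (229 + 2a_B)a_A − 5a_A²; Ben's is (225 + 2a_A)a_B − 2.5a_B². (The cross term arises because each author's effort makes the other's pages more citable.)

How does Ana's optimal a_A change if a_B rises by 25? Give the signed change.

Expanding Ana's payoff: 229a_A + 2a_Ba_A − 5a_A².
∂π/∂a_A = 229 + 2a_B − 10a_A = 0, so a_A = 22.9 + 0.2a_B.
The reaction-function slope is 0.2, so a 25-unit rise in a_B moves a_A by 0.2 × 25 = 5. Ana's best response rises — the actions are strategic complements.

5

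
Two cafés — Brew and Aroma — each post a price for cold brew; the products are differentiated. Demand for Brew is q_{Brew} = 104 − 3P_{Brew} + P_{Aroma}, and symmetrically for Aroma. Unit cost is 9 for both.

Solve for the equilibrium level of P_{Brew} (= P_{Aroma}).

26.2

Brew's profit: π = (P_{Brew} − 9)(104 − 3P_{Brew} + P_{Aroma}).
∂π/∂P_{Brew} = 131 − 6P_{Brew} + P_{Aroma} = 0 ⇒ P_{Brew} = 131/6 + (1/6)P_{Aroma}.
By symmetry P_{Aroma} = P_{Brew}; substituting into the reaction function, (5/6)P_{Brew} = 131/6 and P_{Brew} = 26.2.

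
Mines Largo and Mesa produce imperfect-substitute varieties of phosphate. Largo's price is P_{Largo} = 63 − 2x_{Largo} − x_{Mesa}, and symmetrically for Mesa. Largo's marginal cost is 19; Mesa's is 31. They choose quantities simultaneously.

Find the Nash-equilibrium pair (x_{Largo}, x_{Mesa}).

9.6, 5.6

Mine Largo's profit: π = x_{Largo}(63 − 2x_{Largo} − x_{Mesa}) − 19x_{Largo}.
∂π/∂x_{Largo} = 44 − 4x_{Largo} − x_{Mesa} = 0 ⇒ x_{Largo} = 11 − 0.25x_{Mesa}.
Similarly x_{Mesa} = 8 − 0.25x_{Largo}.
Substituting the second reaction function into the first: x_{Largo} = 11 − 0.25(8 − 0.25x_{Largo}), which gives 0.9375x_{Largo} = 9 ⇒ x_{Largo} = 9.6.
Then x_{Mesa} = 8 − 0.25·9.6 = 5.6.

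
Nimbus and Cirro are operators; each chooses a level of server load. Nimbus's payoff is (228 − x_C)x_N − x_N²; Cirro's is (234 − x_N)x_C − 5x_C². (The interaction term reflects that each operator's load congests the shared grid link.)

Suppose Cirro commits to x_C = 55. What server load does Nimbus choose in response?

86.5

Expanding Nimbus's payoff: 228x_N − x_Cx_N − x_N².
∂π/∂x_N = 228 − x_C − 2x_N = 0, so x_N = 114 − 0.5x_C.
At x_C = 55: x_N = 114 − 0.5·55 = 86.5.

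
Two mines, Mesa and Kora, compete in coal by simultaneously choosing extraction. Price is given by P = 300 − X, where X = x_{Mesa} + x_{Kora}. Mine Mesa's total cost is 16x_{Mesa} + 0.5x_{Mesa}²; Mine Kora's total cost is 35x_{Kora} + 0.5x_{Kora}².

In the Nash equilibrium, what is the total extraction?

137.25

Mine Mesa's profit: π = x_{Mesa}(300 − (x_{Mesa} + x_{Kora})) − 16x_{Mesa} − 0.5x_{Mesa}².
∂π/∂x_{Mesa} = 284 − 3x_{Mesa} − x_{Kora} = 0, so x_{Mesa} = 284/3 − (1/3)x_{Kora}.
By the same steps for Kora: x_{Kora} = 265/3 − (1/3)x_{Mesa}.
Plugging x_{Kora} into Mesa's best response: x_{Mesa} = 284/3 − (1/3)(265/3 − (1/3)x_{Mesa}) ⇒ (8/9)x_{Mesa} = 587/9, so x_{Mesa} = 73.375.
Then x_{Kora} = 265/3 − (1/3)·73.375 = 63.875.
Total extraction: 73.375 + 63.875 = 137.25.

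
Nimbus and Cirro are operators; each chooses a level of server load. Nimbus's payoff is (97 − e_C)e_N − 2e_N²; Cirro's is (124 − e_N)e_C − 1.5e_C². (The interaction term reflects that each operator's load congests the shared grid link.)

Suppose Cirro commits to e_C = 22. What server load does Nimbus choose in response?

18.75

Expanding Nimbus's payoff: 97e_N − e_Ce_N − 2e_N².
∂π/∂e_N = 97 − e_C − 4e_N = 0, so e_N = 24.25 − 0.25e_C.
At e_C = 22: e_N = 24.25 − 0.25·22 = 18.75.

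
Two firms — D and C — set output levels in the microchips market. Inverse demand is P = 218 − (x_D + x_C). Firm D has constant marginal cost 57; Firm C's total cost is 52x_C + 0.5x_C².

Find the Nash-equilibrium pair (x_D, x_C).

63.4, 34.2

Firm D's profit: π = x_D(218 − (x_D + x_C)) − 57x_D.
∂π/∂x_D = 161 − 2x_D − x_C = 0, so x_D = 80.5 − 0.5x_C.
For C: ∂π/∂x_C = 166 − 3x_C − x_D = 0 ⇒ x_C = 166/3 − (1/3)x_D.
Plugging x_C into D's best response: x_D = 80.5 − 0.5(166/3 − (1/3)x_D) ⇒ (5/6)x_D = 317/6, so x_D = 63.4.
Then x_C = 166/3 − (1/3)·63.4 = 34.2.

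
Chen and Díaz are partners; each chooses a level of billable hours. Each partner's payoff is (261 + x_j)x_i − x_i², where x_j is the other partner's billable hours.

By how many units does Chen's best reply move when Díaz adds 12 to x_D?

Chen's payoff is (261 + x_D)x_C − x_C².
∂π/∂x_C = 261 + x_D − 2x_C = 0, so x_C = 130.5 + 0.5x_D.
The reaction-function slope is 0.5, so a 12-unit rise in x_D moves x_C by 0.5 × 12 = 6. Chen's best response rises — the actions are strategic complements.

6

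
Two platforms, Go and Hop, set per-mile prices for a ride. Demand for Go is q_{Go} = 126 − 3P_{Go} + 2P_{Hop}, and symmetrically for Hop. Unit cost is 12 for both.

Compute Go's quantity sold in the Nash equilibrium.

Go's profit: π = (P_{Go} − 12)(126 − 3P_{Go} + 2P_{Hop}).
∂π/∂P_{Go} = 162 − 6P_{Go} + 2P_{Hop} = 0 ⇒ P_{Go} = 27 + (1/3)P_{Hop}.
By symmetry P_{Hop} = P_{Go}; substituting into the reaction function, (2/3)P_{Go} = 27 and P_{Go} = 40.5.
q_{Go} = 126 − 3·40.5 + 2·40.5 = 85.5.

85.5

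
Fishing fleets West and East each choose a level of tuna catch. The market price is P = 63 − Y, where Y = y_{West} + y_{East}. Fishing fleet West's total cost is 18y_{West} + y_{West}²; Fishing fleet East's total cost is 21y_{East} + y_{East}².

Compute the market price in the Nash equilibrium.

45.6

Fishing fleet West's profit: π = y_{West}(63 − (y_{West} + y_{East})) − 18y_{West} − y_{West}².
∂π/∂y_{West} = 45 − 4y_{West} − y_{East} = 0, so y_{West} = 11.25 − 0.25y_{East}.
By the same steps for East: y_{East} = 10.5 − 0.25y_{West}.
Plugging y_{East} into West's best response: y_{West} = 11.25 − 0.25(10.5 − 0.25y_{West}) ⇒ 0.9375y_{West} = 8.625, so y_{West} = 9.2.
Then y_{East} = 10.5 − 0.25·9.2 = 8.2.
Equilibrium price: P = 63 − 17.4 = 45.6.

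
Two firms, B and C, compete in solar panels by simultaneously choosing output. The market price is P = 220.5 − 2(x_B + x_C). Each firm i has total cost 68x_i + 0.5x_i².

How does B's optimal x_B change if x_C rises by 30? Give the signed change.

Firm B's profit: π = x_B(220.5 − 2(x_B + x_C)) − 68x_B − 0.5x_B².
∂π/∂x_B = 152.5 − 5x_B − 2x_C = 0, so x_B = 30.5 − 0.4x_C.
The reaction-function slope is −0.4, so a 30-unit rise in x_C moves x_B by −0.4 × 30 = −12. B's best response falls — the actions are strategic substitutes.

-12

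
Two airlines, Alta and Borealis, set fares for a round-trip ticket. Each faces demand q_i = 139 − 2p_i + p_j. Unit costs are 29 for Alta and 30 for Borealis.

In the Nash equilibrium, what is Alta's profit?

2708.48

Alta's profit: π = (p_{Alta} − 29)(139 − 2p_{Alta} + p_{Borealis}).
∂π/∂p_{Alta} = 197 − 4p_{Alta} + p_{Borealis} = 0 ⇒ p_{Alta} = 49.25 + 0.25p_{Borealis}.
Similarly p_{Borealis} = 49.75 + 0.25p_{Alta}.
Plugging p_{Borealis} into Alta's best response: p_{Alta} = 49.25 + 0.25(49.75 + 0.25p_{Alta}) ⇒ 0.9375p_{Alta} = 61.6875, so p_{Alta} = 65.8.
Then p_{Borealis} = 49.75 + 0.25·65.8 = 66.2.
q_{Alta} = 139 − 2·65.8 + 66.2 = 73.6.
Profit = (65.8 − 29)·73.6 = 2708.48.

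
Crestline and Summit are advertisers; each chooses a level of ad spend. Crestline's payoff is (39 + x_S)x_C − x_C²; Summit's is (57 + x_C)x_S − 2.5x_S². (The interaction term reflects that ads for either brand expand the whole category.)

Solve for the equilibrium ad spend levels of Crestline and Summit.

Expanding Crestline's payoff: 39x_C + x_Sx_C − x_C².
∂π/∂x_C = 39 + x_S − 2x_C = 0, so x_C = 19.5 + 0.5x_S.
Likewise for Summit: x_S = 11.4 + 0.2x_C.
Plugging x_S into Crestline's best response: x_C = 19.5 + 0.5(11.4 + 0.2x_C) ⇒ 0.9x_C = 25.2, so x_C = 28.
Then x_S = 11.4 + 0.2·28 = 17.

28, 17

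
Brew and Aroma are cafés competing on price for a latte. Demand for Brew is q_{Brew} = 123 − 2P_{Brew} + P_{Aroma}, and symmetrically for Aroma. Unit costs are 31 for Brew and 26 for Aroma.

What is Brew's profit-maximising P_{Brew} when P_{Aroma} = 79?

Brew's profit: π = (P_{Brew} − 31)(123 − 2P_{Brew} + P_{Aroma}).
∂π/∂P_{Brew} = 185 − 4P_{Brew} + P_{Aroma} = 0 ⇒ P_{Brew} = 46.25 + 0.25P_{Aroma}.
At P_{Aroma} = 79: P_{Brew} = 46.25 + 0.25·79 = 66.

66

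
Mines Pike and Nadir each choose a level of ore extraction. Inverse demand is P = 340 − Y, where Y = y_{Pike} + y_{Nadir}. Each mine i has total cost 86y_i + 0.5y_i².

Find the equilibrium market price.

Mine Pike's profit: π = y_{Pike}(340 − (y_{Pike} + y_{Nadir})) − 86y_{Pike} − 0.5y_{Pike}².
∂π/∂y_{Pike} = 254 − 3y_{Pike} − y_{Nadir} = 0, so y_{Pike} = 254/3 − (1/3)y_{Nadir}.
By symmetry y_{Nadir} = y_{Pike}; substituting into the reaction function, (4/3)y_{Pike} = 254/3 and y_{Pike} = 63.5.
Equilibrium price: P = 340 − 127 = 213.

213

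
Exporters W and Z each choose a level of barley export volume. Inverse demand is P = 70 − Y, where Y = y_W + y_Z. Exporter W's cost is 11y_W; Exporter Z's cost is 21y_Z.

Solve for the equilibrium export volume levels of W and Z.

23, 13

Exporter W's profit: π = y_W(70 − (y_W + y_Z)) − 11y_W.
∂π/∂y_W = 59 − 2y_W − y_Z = 0, so y_W = 29.5 − 0.5y_Z.
By the same steps for Z: y_Z = 24.5 − 0.5y_W.
Plugging y_Z into W's best response: y_W = 29.5 − 0.5(24.5 − 0.5y_W) ⇒ 0.75y_W = 17.25, so y_W = 23.
Then y_Z = 24.5 − 0.5·23 = 13.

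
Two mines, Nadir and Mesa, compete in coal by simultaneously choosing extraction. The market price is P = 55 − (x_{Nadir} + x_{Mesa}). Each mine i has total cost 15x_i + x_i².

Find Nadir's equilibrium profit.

Mine Nadir's profit: π = x_{Nadir}(55 − (x_{Nadir} + x_{Mesa})) − 15x_{Nadir} − x_{Nadir}².
∂π/∂x_{Nadir} = 40 − 4x_{Nadir} − x_{Mesa} = 0, so x_{Nadir} = 10 − 0.25x_{Mesa}.
By symmetry x_{Mesa} = x_{Nadir}; substituting into the reaction function, 1.25x_{Nadir} = 10 and x_{Nadir} = 8.
Price P = 55 − 16 = 39.
Nadir's profit: (39 − 15)·8 − (8)² = 128.

128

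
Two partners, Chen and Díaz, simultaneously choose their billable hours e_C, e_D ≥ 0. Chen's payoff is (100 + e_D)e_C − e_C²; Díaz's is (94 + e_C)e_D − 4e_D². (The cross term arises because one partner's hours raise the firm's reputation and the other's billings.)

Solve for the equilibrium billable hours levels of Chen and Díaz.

Expanding Chen's payoff: 100e_C + e_De_C − e_C².
∂π/∂e_C = 100 + e_D − 2e_C = 0, so e_C = 50 + 0.5e_D.
Likewise for Díaz: e_D = 11.75 + 0.125e_C.
Substituting the second reaction function into the first: e_C = 50 + 0.5(11.75 + 0.125e_C), which gives 0.9375e_C = 55.875 ⇒ e_C = 59.6.
Then e_D = 11.75 + 0.125·59.6 = 19.2.

59.6, 19.2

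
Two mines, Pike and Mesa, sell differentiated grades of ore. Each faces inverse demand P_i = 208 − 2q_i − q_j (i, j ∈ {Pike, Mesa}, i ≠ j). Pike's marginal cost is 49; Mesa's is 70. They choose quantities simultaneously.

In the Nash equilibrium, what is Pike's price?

115.4

Mine Pike's profit: π = q_{Pike}(208 − 2q_{Pike} − q_{Mesa}) − 49q_{Pike}.
∂π/∂q_{Pike} = 159 − 4q_{Pike} − q_{Mesa} = 0 ⇒ q_{Pike} = 39.75 − 0.25q_{Mesa}.
Similarly q_{Mesa} = 34.5 − 0.25q_{Pike}.
Plugging q_{Mesa} into Pike's best response: q_{Pike} = 39.75 − 0.25(34.5 − 0.25q_{Pike}) ⇒ 0.9375q_{Pike} = 31.125, so q_{Pike} = 33.2.
Then q_{Mesa} = 34.5 − 0.25·33.2 = 26.2.
P_{Pike} = 208 − 2·33.2 − 26.2 = 115.4.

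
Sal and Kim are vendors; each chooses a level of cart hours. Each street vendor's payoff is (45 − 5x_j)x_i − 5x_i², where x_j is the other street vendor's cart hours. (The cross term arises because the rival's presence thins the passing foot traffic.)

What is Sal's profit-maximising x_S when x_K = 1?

Sal's payoff is (45 − 5x_K)x_S − 5x_S².
∂π/∂x_S = 45 − 5x_K − 10x_S = 0, so x_S = 4.5 − 0.5x_K.
At x_K = 1: x_S = 4.5 − 0.5·1 = 4.

4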